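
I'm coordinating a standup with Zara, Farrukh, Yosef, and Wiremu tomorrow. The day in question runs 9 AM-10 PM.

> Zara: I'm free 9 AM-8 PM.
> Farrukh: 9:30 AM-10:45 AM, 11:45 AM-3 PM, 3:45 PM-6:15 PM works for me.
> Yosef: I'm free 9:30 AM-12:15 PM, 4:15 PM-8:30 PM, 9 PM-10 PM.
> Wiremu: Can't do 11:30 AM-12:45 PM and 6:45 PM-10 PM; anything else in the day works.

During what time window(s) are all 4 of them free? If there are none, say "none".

09:30-10:45, 16:15-18:15

Zara free: 09:00-20:00.
Farrukh free: 09:30-10:45, 11:45-15:00, 15:45-18:15.
Yosef free: 09:30-12:15, 16:15-20:30, 21:00-22:00.
Wiremu free: 09:00-11:30, 12:45-18:45 (invert busy blocks within the working day).
Zara ∩ Farrukh: 09:30-10:45, 11:45-15:00, 15:45-18:15.
Zara ∩ Farrukh ∩ Yosef: 09:30-10:45, 11:45-12:15, 16:15-18:15.
Zara ∩ Farrukh ∩ Yosef ∩ Wiremu: 09:30-10:45, 16:15-18:15.
So the common availability across everyone is 09:30-10:45, 16:15-18:15.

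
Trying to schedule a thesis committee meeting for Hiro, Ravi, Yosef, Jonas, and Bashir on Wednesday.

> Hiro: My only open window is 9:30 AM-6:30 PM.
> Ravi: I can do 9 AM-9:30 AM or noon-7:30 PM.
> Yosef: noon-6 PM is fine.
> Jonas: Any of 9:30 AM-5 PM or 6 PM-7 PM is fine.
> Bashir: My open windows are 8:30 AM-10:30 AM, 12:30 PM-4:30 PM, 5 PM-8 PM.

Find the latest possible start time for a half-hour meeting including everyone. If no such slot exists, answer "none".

Hiro ∩ Ravi: 12:00-18:30.
Hiro ∩ Ravi ∩ Yosef: 12:00-18:00.
Hiro ∩ Ravi ∩ Yosef ∩ Jonas: 12:00-17:00.
Hiro ∩ Ravi ∩ Yosef ∩ Jonas ∩ Bashir: 12:30-16:30.
The last common window of at least 30 minutes is 12:30-16:30; a 30-minute meeting can start as late as 16:00 and still end by 16:30.

16:00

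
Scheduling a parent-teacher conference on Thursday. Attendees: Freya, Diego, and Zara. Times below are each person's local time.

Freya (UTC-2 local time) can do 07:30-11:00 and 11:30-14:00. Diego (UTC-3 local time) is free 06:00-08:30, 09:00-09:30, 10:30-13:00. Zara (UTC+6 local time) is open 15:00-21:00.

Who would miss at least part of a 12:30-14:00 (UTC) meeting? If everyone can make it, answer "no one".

Freya in UTC: 09:30-13:00, 13:30-16:00 (add 2h to convert from UTC-2).
Diego in UTC: 09:00-11:30, 12:00-12:30, 13:30-16:00 (add 3h to convert from UTC-3).
Zara in UTC: 09:00-15:00 (subtract 6h to convert from UTC+6).
Freya: not fully free for 12:30-14:00. Diego: not fully free for 12:30-14:00. Zara: free for 12:30-14:00.

Diego, Freya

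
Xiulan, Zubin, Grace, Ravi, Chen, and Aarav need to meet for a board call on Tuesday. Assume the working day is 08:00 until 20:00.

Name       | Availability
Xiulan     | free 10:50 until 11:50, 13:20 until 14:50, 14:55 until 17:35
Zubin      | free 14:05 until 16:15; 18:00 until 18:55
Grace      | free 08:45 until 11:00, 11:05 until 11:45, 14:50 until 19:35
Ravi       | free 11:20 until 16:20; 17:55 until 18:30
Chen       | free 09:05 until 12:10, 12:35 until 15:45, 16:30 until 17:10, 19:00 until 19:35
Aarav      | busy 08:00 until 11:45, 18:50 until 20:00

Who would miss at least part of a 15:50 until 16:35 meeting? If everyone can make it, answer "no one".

Chen, Ravi, Zubin

Xiulan free: 10:50-11:50, 13:20-14:50, 14:55-17:35.
Zubin free: 14:05-16:15, 18:00-18:55.
Grace free: 08:45-11:00, 11:05-11:45, 14:50-19:35.
Ravi free: 11:20-16:20, 17:55-18:30.
Chen free: 09:05-12:10, 12:35-15:45, 16:30-17:10, 19:00-19:35.
Aarav free: 11:45-18:50 (invert busy blocks within the working day).
Xiulan: free for 15:50-16:35. Zubin: not fully free for 15:50-16:35. Grace: free for 15:50-16:35. Ravi: not fully free for 15:50-16:35. Chen: not fully free for 15:50-16:35. Aarav: free for 15:50-16:35.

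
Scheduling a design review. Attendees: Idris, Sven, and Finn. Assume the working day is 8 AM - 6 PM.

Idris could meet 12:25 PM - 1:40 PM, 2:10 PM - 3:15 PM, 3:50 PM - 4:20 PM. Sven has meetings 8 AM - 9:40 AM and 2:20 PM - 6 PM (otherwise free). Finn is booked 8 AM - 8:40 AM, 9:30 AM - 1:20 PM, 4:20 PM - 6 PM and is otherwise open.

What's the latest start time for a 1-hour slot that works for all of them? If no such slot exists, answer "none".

Idris free: 12:25-13:40, 14:10-15:15, 15:50-16:20.
Sven free: 09:40-14:20 (invert busy blocks within the working day).
Finn free: 08:40-09:30, 13:20-16:20 (invert busy blocks within the working day).
Idris ∩ Sven: 12:25-13:40, 14:10-14:20.
Idris ∩ Sven ∩ Finn: 13:20-13:40, 14:10-14:20.
No common window is at least 60 minutes long.

none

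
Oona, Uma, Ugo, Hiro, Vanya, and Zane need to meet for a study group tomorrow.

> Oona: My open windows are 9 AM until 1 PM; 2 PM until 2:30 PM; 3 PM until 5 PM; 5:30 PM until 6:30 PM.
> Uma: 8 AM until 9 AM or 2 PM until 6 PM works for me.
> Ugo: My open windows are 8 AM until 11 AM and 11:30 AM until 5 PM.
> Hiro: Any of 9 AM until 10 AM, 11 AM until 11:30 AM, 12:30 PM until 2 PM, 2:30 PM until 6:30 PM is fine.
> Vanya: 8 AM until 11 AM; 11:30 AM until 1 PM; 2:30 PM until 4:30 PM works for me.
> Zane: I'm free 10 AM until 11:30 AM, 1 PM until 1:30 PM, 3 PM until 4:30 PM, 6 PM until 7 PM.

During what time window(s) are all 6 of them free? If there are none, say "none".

Oona ∩ Uma: 14:00-14:30, 15:00-17:00, 17:30-18:00.
Oona ∩ Uma ∩ Ugo: 14:00-14:30, 15:00-17:00.
Oona ∩ Uma ∩ Ugo ∩ Hiro: 15:00-17:00.
Oona ∩ Uma ∩ Ugo ∩ Hiro ∩ Vanya: 15:00-16:30.
Oona ∩ Uma ∩ Ugo ∩ Hiro ∩ Vanya ∩ Zane: 15:00-16:30.

15:00-16:30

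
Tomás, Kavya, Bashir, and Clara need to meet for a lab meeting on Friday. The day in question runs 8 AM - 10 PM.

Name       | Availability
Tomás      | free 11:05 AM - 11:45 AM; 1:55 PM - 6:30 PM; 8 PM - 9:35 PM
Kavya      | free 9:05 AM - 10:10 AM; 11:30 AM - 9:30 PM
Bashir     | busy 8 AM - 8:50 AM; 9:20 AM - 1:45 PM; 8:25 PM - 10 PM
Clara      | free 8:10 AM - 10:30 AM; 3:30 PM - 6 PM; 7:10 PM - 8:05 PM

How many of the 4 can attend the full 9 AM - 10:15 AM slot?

Tomás free: 11:05-11:45, 13:55-18:30, 20:00-21:35.
Kavya free: 09:05-10:10, 11:30-21:30.
Bashir free: 08:50-09:20, 13:45-20:25 (invert busy blocks within the working day).
Clara free: 08:10-10:30, 15:30-18:00, 19:10-20:05.
Clara can make the full 09:00-10:15 slot — that's 1.

1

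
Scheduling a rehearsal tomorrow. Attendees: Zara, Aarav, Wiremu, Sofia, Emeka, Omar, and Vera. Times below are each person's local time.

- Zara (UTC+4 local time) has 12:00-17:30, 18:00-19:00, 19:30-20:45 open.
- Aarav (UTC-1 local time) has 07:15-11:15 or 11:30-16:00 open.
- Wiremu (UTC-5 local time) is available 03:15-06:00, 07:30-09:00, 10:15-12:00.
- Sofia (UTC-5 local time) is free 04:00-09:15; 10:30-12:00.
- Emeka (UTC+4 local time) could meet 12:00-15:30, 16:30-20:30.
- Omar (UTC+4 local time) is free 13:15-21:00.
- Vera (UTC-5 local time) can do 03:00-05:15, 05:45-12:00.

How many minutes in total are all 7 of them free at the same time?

195

Zara in UTC: 08:00-13:30, 14:00-15:00, 15:30-16:45 (subtract 4h to convert from UTC+4).
Aarav in UTC: 08:15-12:15, 12:30-17:00 (add 1h to convert from UTC-1).
Wiremu in UTC: 08:15-11:00, 12:30-14:00, 15:15-17:00 (add 5h to convert from UTC-5).
Sofia in UTC: 09:00-14:15, 15:30-17:00 (add 5h to convert from UTC-5).
Emeka in UTC: 08:00-11:30, 12:30-16:30 (subtract 4h to convert from UTC+4).
Omar in UTC: 09:15-17:00 (subtract 4h to convert from UTC+4).
Vera in UTC: 08:00-10:15, 10:45-17:00 (add 5h to convert from UTC-5).
Zara ∩ Aarav: 08:15-12:15, 12:30-13:30, 14:00-15:00, 15:30-16:45.
Zara ∩ Aarav ∩ Wiremu: 08:15-11:00, 12:30-13:30, 15:30-16:45.
Zara ∩ Aarav ∩ Wiremu ∩ Sofia: 09:00-11:00, 12:30-13:30, 15:30-16:45.
Zara ∩ Aarav ∩ Wiremu ∩ Sofia ∩ Emeka: 09:00-11:00, 12:30-13:30, 15:30-16:30.
Zara ∩ Aarav ∩ Wiremu ∩ Sofia ∩ Emeka ∩ Omar: 09:15-11:00, 12:30-13:30, 15:30-16:30.
Zara ∩ Aarav ∩ Wiremu ∩ Sofia ∩ Emeka ∩ Omar ∩ Vera: 09:15-10:15, 10:45-11:00, 12:30-13:30, 15:30-16:30.
Summing the common windows: 60 + 15 + 60 + 60 = 195 minutes.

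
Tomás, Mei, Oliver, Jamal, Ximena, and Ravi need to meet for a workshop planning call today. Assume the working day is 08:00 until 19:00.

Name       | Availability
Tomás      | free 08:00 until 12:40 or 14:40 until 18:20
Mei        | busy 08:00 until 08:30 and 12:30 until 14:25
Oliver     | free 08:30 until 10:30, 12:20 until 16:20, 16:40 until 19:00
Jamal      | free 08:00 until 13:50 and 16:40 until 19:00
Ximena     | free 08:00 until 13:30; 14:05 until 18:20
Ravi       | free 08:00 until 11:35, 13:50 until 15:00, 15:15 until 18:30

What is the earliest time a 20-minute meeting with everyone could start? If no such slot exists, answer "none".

Tomás free: 08:00-12:40, 14:40-18:20.
Mei free: 08:30-12:30, 14:25-19:00 (invert busy blocks within the working day).
Oliver free: 08:30-10:30, 12:20-16:20, 16:40-19:00.
Jamal free: 08:00-13:50, 16:40-19:00.
Ximena free: 08:00-13:30, 14:05-18:20.
Ravi free: 08:00-11:35, 13:50-15:00, 15:15-18:30.
Tomás ∩ Mei: 08:30-12:30, 14:40-18:20.
Tomás ∩ Mei ∩ Oliver: 08:30-10:30, 12:20-12:30, 14:40-16:20, 16:40-18:20.
Tomás ∩ Mei ∩ Oliver ∩ Jamal: 08:30-10:30, 12:20-12:30, 16:40-18:20.
Tomás ∩ Mei ∩ Oliver ∩ Jamal ∩ Ximena: 08:30-10:30, 12:20-12:30, 16:40-18:20.
Tomás ∩ Mei ∩ Oliver ∩ Jamal ∩ Ximena ∩ Ravi: 08:30-10:30, 16:40-18:20.
The first common window of at least 20 minutes is 08:30-10:30, so the earliest start is 08:30.

08:30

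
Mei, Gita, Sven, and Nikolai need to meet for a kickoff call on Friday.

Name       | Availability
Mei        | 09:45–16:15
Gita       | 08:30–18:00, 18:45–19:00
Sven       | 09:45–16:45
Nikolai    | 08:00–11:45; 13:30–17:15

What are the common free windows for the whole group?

09:45-11:45, 13:30-16:15

Mei ∩ Gita: 09:45-16:15.
Mei ∩ Gita ∩ Sven: 09:45-16:15.
Mei ∩ Gita ∩ Sven ∩ Nikolai: 09:45-11:45, 13:30-16:15.
Those are the intersection windows.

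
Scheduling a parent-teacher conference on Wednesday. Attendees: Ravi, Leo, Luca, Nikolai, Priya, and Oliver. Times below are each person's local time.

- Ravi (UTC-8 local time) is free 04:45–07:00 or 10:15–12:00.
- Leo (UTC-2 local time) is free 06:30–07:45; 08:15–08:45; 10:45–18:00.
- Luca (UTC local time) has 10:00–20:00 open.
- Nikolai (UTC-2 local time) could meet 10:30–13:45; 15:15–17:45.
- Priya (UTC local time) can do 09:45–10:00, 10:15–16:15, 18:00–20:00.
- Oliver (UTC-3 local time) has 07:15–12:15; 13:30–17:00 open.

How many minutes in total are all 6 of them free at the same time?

Ravi in UTC: 12:45-15:00, 18:15-20:00 (add 8h to convert from UTC-8).
Leo in UTC: 08:30-09:45, 10:15-10:45, 12:45-20:00 (add 2h to convert from UTC-2).
Luca in UTC: 10:00-20:00.
Nikolai in UTC: 12:30-15:45, 17:15-19:45 (add 2h to convert from UTC-2).
Priya in UTC: 09:45-10:00, 10:15-16:15, 18:00-20:00.
Oliver in UTC: 10:15-15:15, 16:30-20:00 (add 3h to convert from UTC-3).
Ravi ∩ Leo: 12:45-15:00, 18:15-20:00.
Ravi ∩ Leo ∩ Luca: 12:45-15:00, 18:15-20:00.
Ravi ∩ Leo ∩ Luca ∩ Nikolai: 12:45-15:00, 18:15-19:45.
Ravi ∩ Leo ∩ Luca ∩ Nikolai ∩ Priya: 12:45-15:00, 18:15-19:45.
Ravi ∩ Leo ∩ Luca ∩ Nikolai ∩ Priya ∩ Oliver: 12:45-15:00, 18:15-19:45.
Those are the intersection windows.
Summing the common windows: 135 + 90 = 225 minutes.

225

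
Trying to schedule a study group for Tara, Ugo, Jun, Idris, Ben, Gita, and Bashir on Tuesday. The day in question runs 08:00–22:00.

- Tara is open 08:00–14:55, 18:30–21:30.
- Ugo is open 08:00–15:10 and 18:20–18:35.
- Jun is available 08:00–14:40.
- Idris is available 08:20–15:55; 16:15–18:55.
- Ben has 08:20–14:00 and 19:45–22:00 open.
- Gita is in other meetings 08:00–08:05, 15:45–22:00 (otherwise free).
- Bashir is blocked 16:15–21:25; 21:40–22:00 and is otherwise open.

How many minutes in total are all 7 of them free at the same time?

Tara free: 08:00-14:55, 18:30-21:30.
Ugo free: 08:00-15:10, 18:20-18:35.
Jun free: 08:00-14:40.
Idris free: 08:20-15:55, 16:15-18:55.
Ben free: 08:20-14:00, 19:45-22:00.
Gita free: 08:05-15:45 (invert busy blocks within the working day).
Bashir free: 08:00-16:15, 21:25-21:40 (invert busy blocks within the working day).
Tara ∩ Ugo: 08:00-14:55, 18:30-18:35.
Tara ∩ Ugo ∩ Jun: 08:00-14:40.
Tara ∩ Ugo ∩ Jun ∩ Idris: 08:20-14:40.
Tara ∩ Ugo ∩ Jun ∩ Idris ∩ Ben: 08:20-14:00.
Tara ∩ Ugo ∩ Jun ∩ Idris ∩ Ben ∩ Gita: 08:20-14:00.
Tara ∩ Ugo ∩ Jun ∩ Idris ∩ Ben ∩ Gita ∩ Bashir: 08:20-14:00.
That's a single block of 340 minutes.

340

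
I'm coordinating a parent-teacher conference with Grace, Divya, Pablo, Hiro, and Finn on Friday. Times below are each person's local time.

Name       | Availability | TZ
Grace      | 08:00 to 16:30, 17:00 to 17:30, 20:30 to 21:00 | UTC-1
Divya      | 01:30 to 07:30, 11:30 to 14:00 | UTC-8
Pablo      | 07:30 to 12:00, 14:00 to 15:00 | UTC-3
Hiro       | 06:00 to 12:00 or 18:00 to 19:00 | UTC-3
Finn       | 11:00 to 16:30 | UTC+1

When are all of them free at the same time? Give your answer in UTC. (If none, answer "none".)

Grace in UTC: 09:00-17:30, 18:00-18:30, 21:30-22:00 (add 1h to convert from UTC-1).
Divya in UTC: 09:30-15:30, 19:30-22:00 (add 8h to convert from UTC-8).
Pablo in UTC: 10:30-15:00, 17:00-18:00 (add 3h to convert from UTC-3).
Hiro in UTC: 09:00-15:00, 21:00-22:00 (add 3h to convert from UTC-3).
Finn in UTC: 10:00-15:30 (subtract 1h to convert from UTC+1).
Grace ∩ Divya: 09:30-15:30, 21:30-22:00.
Grace ∩ Divya ∩ Pablo: 10:30-15:00.
Grace ∩ Divya ∩ Pablo ∩ Hiro: 10:30-15:00.
Grace ∩ Divya ∩ Pablo ∩ Hiro ∩ Finn: 10:30-15:00.

10:30-15:00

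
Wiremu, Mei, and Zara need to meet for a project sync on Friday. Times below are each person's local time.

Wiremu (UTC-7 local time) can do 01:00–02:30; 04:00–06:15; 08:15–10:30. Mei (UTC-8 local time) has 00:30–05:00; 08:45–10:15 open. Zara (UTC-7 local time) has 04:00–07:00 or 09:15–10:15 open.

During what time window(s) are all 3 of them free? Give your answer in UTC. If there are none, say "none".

11:00-13:00, 16:45-17:15

Wiremu in UTC: 08:00-09:30, 11:00-13:15, 15:15-17:30 (add 7h to convert from UTC-7).
Mei in UTC: 08:30-13:00, 16:45-18:15 (add 8h to convert from UTC-8).
Zara in UTC: 11:00-14:00, 16:15-17:15 (add 7h to convert from UTC-7).
Wiremu ∩ Mei: 08:30-09:30, 11:00-13:00, 16:45-17:30.
Wiremu ∩ Mei ∩ Zara: 11:00-13:00, 16:45-17:15.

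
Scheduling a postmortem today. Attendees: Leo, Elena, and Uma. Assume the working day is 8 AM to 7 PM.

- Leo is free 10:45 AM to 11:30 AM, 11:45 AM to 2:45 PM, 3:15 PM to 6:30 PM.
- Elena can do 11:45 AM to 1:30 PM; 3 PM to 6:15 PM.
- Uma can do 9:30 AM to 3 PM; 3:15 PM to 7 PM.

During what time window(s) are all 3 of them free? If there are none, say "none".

11:45-13:30, 15:15-18:15

Leo ∩ Elena: 11:45-13:30, 15:15-18:15.
Leo ∩ Elena ∩ Uma: 11:45-13:30, 15:15-18:15.
Those are the intersection windows.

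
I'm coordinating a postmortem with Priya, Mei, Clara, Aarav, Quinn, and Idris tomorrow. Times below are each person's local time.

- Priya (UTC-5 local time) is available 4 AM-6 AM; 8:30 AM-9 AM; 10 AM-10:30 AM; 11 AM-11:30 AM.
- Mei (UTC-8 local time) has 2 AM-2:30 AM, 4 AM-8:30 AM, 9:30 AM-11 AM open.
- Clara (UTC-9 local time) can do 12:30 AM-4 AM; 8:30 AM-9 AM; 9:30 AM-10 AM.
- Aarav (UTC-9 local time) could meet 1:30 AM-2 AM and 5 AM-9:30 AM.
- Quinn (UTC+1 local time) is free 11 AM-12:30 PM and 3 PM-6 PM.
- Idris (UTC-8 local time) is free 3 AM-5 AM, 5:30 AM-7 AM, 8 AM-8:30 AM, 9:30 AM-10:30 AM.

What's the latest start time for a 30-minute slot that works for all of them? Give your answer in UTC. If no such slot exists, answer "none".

none

Priya in UTC: 09:00-11:00, 13:30-14:00, 15:00-15:30, 16:00-16:30 (add 5h to convert from UTC-5).
Mei in UTC: 10:00-10:30, 12:00-16:30, 17:30-19:00 (add 8h to convert from UTC-8).
Clara in UTC: 09:30-13:00, 17:30-18:00, 18:30-19:00 (add 9h to convert from UTC-9).
Aarav in UTC: 10:30-11:00, 14:00-18:30 (add 9h to convert from UTC-9).
Quinn in UTC: 10:00-11:30, 14:00-17:00 (subtract 1h to convert from UTC+1).
Idris in UTC: 11:00-13:00, 13:30-15:00, 16:00-16:30, 17:30-18:30 (add 8h to convert from UTC-8).
Priya ∩ Mei: 10:00-10:30, 13:30-14:00, 15:00-15:30, 16:00-16:30.
Priya ∩ Mei ∩ Clara: 10:00-10:30.
Priya ∩ Mei ∩ Clara ∩ Aarav: ∅.
Priya ∩ Mei ∩ Clara ∩ Aarav ∩ Quinn: ∅.
Priya ∩ Mei ∩ Clara ∩ Aarav ∩ Quinn ∩ Idris: ∅.
There is no time when everyone is free.
No common window is at least 30 minutes long.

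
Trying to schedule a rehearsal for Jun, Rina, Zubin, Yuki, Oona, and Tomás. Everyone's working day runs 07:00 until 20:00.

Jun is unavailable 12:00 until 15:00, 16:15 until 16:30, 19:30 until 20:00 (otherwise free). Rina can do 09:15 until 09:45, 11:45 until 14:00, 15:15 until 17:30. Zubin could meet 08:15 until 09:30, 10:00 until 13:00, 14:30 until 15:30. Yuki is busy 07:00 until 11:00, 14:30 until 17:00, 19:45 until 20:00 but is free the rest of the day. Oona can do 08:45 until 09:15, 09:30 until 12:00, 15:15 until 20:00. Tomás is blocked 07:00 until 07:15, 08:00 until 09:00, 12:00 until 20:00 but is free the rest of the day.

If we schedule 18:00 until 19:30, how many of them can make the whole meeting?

3

Jun free: 07:00-12:00, 15:00-16:15, 16:30-19:30 (invert busy blocks within the working day).
Rina free: 09:15-09:45, 11:45-14:00, 15:15-17:30.
Zubin free: 08:15-09:30, 10:00-13:00, 14:30-15:30.
Yuki free: 11:00-14:30, 17:00-19:45 (invert busy blocks within the working day).
Oona free: 08:45-09:15, 09:30-12:00, 15:15-20:00.
Tomás free: 07:15-08:00, 09:00-12:00 (invert busy blocks within the working day).
Jun, Yuki, and Oona can make the full 18:00-19:30 slot — that's 3.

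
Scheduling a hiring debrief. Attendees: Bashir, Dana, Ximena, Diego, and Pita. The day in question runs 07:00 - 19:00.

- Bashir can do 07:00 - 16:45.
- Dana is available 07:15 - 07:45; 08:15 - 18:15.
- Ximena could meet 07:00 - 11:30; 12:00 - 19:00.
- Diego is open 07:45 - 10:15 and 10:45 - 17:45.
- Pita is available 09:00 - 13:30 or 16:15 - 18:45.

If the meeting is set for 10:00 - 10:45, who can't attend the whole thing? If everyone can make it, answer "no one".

Bashir: free for 10:00-10:45. Dana: free for 10:00-10:45. Ximena: free for 10:00-10:45. Diego: not fully free for 10:00-10:45. Pita: free for 10:00-10:45.

Diego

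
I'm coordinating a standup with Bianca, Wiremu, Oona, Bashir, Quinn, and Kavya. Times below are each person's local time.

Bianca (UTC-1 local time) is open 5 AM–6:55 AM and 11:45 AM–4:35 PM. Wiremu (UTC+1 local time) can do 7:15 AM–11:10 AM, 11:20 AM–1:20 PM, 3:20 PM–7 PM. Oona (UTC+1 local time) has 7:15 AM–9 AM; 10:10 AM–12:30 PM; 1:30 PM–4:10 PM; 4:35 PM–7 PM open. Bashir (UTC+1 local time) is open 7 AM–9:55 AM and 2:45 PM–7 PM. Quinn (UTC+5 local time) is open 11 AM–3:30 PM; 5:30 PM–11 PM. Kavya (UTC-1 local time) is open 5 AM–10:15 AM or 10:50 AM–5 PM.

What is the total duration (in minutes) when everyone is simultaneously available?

270

Bianca in UTC: 06:00-07:55, 12:45-17:35 (add 1h to convert from UTC-1).
Wiremu in UTC: 06:15-10:10, 10:20-12:20, 14:20-18:00 (subtract 1h to convert from UTC+1).
Oona in UTC: 06:15-08:00, 09:10-11:30, 12:30-15:10, 15:35-18:00 (subtract 1h to convert from UTC+1).
Bashir in UTC: 06:00-08:55, 13:45-18:00 (subtract 1h to convert from UTC+1).
Quinn in UTC: 06:00-10:30, 12:30-18:00 (subtract 5h to convert from UTC+5).
Kavya in UTC: 06:00-11:15, 11:50-18:00 (add 1h to convert from UTC-1).
Bianca ∩ Wiremu: 06:15-07:55, 14:20-17:35.
Bianca ∩ Wiremu ∩ Oona: 06:15-07:55, 14:20-15:10, 15:35-17:35.
Bianca ∩ Wiremu ∩ Oona ∩ Bashir: 06:15-07:55, 14:20-15:10, 15:35-17:35.
Bianca ∩ Wiremu ∩ Oona ∩ Bashir ∩ Quinn: 06:15-07:55, 14:20-15:10, 15:35-17:35.
Bianca ∩ Wiremu ∩ Oona ∩ Bashir ∩ Quinn ∩ Kavya: 06:15-07:55, 14:20-15:10, 15:35-17:35.
Summing the common windows: 100 + 50 + 120 = 270 minutes.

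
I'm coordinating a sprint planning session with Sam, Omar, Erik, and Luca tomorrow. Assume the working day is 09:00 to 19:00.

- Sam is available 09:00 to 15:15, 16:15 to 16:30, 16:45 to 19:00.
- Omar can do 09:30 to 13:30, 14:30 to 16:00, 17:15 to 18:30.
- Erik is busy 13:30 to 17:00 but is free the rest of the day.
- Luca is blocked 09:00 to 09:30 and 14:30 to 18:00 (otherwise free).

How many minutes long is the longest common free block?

Sam free: 09:00-15:15, 16:15-16:30, 16:45-19:00.
Omar free: 09:30-13:30, 14:30-16:00, 17:15-18:30.
Erik free: 09:00-13:30, 17:00-19:00 (invert busy blocks within the working day).
Luca free: 09:30-14:30, 18:00-19:00 (invert busy blocks within the working day).
Sam ∩ Omar: 09:30-13:30, 14:30-15:15, 17:15-18:30.
Sam ∩ Omar ∩ Erik: 09:30-13:30, 17:15-18:30.
Sam ∩ Omar ∩ Erik ∩ Luca: 09:30-13:30, 18:00-18:30.
The longest is 09:30-13:30 at 240 minutes.

240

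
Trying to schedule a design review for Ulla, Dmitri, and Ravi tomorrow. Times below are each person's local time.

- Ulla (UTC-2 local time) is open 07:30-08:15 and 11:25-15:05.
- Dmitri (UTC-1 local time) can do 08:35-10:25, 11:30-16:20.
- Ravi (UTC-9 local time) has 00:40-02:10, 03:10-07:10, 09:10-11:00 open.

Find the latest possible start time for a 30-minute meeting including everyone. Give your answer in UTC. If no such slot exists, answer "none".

15:40

Ulla in UTC: 09:30-10:15, 13:25-17:05 (add 2h to convert from UTC-2).
Dmitri in UTC: 09:35-11:25, 12:30-17:20 (add 1h to convert from UTC-1).
Ravi in UTC: 09:40-11:10, 12:10-16:10, 18:10-20:00 (add 9h to convert from UTC-9).
Ulla ∩ Dmitri: 09:35-10:15, 13:25-17:05.
Ulla ∩ Dmitri ∩ Ravi: 09:40-10:15, 13:25-16:10.
The last common window of at least 30 minutes is 13:25-16:10; a 30-minute meeting can start as late as 15:40 and still end by 16:10.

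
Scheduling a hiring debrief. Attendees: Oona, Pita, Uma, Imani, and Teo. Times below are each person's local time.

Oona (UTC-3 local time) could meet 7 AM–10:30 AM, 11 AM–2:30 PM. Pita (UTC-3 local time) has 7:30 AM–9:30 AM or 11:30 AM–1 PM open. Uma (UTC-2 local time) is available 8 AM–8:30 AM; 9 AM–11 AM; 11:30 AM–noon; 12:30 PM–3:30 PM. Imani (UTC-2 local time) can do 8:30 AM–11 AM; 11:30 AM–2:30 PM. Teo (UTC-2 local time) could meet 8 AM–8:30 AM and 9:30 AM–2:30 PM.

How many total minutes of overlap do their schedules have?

Oona in UTC: 10:00-13:30, 14:00-17:30 (add 3h to convert from UTC-3).
Pita in UTC: 10:30-12:30, 14:30-16:00 (add 3h to convert from UTC-3).
Uma in UTC: 10:00-10:30, 11:00-13:00, 13:30-14:00, 14:30-17:30 (add 2h to convert from UTC-2).
Imani in UTC: 10:30-13:00, 13:30-16:30 (add 2h to convert from UTC-2).
Teo in UTC: 10:00-10:30, 11:30-16:30 (add 2h to convert from UTC-2).
Oona ∩ Pita: 10:30-12:30, 14:30-16:00.
Oona ∩ Pita ∩ Uma: 11:00-12:30, 14:30-16:00.
Oona ∩ Pita ∩ Uma ∩ Imani: 11:00-12:30, 14:30-16:00.
Oona ∩ Pita ∩ Uma ∩ Imani ∩ Teo: 11:30-12:30, 14:30-16:00.
Summing the common windows: 60 + 90 = 150 minutes.

150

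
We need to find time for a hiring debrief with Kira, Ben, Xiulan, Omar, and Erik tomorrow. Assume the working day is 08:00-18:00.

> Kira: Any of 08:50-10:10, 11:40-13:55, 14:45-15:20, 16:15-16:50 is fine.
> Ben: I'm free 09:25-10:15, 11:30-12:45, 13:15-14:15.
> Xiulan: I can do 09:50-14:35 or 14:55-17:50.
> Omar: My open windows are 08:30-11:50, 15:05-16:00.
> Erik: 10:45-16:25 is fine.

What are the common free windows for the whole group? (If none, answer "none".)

Kira ∩ Ben: 09:25-10:10, 11:40-12:45, 13:15-13:55.
Kira ∩ Ben ∩ Xiulan: 09:50-10:10, 11:40-12:45, 13:15-13:55.
Kira ∩ Ben ∩ Xiulan ∩ Omar: 09:50-10:10, 11:40-11:50.
Kira ∩ Ben ∩ Xiulan ∩ Omar ∩ Erik: 11:40-11:50.
Those are the intersection windows.

11:40-11:50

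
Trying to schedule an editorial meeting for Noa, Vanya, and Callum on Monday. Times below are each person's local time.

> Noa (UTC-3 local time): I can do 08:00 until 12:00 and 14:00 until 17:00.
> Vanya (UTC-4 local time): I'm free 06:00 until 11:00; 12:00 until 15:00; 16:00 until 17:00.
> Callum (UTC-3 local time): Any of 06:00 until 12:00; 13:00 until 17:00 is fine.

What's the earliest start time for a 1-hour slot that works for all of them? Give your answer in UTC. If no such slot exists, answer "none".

11:00

Noa in UTC: 11:00-15:00, 17:00-20:00 (add 3h to convert from UTC-3).
Vanya in UTC: 10:00-15:00, 16:00-19:00, 20:00-21:00 (add 4h to convert from UTC-4).
Callum in UTC: 09:00-15:00, 16:00-20:00 (add 3h to convert from UTC-3).
Noa ∩ Vanya: 11:00-15:00, 17:00-19:00.
Noa ∩ Vanya ∩ Callum: 11:00-15:00, 17:00-19:00.
So the common availability across everyone is 11:00-15:00, 17:00-19:00.
The first common window of at least 60 minutes is 11:00-15:00, so the earliest start is 11:00.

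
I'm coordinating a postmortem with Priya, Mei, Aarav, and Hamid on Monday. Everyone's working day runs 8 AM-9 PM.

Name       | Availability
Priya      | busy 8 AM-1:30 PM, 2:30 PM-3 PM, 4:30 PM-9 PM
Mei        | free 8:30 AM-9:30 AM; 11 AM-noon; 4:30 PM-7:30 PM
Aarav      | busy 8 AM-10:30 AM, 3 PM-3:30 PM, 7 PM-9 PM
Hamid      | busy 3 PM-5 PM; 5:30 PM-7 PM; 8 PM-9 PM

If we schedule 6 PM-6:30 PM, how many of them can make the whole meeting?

2

Priya free: 13:30-14:30, 15:00-16:30 (invert busy blocks within the working day).
Mei free: 08:30-09:30, 11:00-12:00, 16:30-19:30.
Aarav free: 10:30-15:00, 15:30-19:00 (invert busy blocks within the working day).
Hamid free: 08:00-15:00, 17:00-17:30, 19:00-20:00 (invert busy blocks within the working day).
Mei and Aarav can make the full 18:00-18:30 slot — that's 2.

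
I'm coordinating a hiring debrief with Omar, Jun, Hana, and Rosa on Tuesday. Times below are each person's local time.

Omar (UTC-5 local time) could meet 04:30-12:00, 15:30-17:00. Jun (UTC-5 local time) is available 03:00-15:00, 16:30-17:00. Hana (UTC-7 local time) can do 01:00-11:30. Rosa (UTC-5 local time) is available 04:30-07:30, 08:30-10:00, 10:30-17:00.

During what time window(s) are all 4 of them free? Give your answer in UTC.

09:30-12:30, 13:30-15:00, 15:30-17:00

Omar in UTC: 09:30-17:00, 20:30-22:00 (add 5h to convert from UTC-5).
Jun in UTC: 08:00-20:00, 21:30-22:00 (add 5h to convert from UTC-5).
Hana in UTC: 08:00-18:30 (add 7h to convert from UTC-7).
Rosa in UTC: 09:30-12:30, 13:30-15:00, 15:30-22:00 (add 5h to convert from UTC-5).
Omar ∩ Jun: 09:30-17:00, 21:30-22:00.
Omar ∩ Jun ∩ Hana: 09:30-17:00.
Omar ∩ Jun ∩ Hana ∩ Rosa: 09:30-12:30, 13:30-15:00, 15:30-17:00.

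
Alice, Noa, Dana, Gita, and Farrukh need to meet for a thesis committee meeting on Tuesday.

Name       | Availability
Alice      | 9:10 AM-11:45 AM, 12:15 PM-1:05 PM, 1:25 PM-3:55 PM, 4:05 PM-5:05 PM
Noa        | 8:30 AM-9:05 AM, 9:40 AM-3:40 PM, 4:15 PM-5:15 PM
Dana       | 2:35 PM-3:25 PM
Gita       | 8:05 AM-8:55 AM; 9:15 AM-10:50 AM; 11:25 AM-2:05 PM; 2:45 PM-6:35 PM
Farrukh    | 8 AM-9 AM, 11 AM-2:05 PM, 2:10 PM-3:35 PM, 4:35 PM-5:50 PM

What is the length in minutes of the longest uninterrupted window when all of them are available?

Alice ∩ Noa: 09:40-11:45, 12:15-13:05, 13:25-15:40, 16:15-17:05.
Alice ∩ Noa ∩ Dana: 14:35-15:25.
Alice ∩ Noa ∩ Dana ∩ Gita: 14:45-15:25.
Alice ∩ Noa ∩ Dana ∩ Gita ∩ Farrukh: 14:45-15:25.
The longest is 14:45-15:25 at 40 minutes.

40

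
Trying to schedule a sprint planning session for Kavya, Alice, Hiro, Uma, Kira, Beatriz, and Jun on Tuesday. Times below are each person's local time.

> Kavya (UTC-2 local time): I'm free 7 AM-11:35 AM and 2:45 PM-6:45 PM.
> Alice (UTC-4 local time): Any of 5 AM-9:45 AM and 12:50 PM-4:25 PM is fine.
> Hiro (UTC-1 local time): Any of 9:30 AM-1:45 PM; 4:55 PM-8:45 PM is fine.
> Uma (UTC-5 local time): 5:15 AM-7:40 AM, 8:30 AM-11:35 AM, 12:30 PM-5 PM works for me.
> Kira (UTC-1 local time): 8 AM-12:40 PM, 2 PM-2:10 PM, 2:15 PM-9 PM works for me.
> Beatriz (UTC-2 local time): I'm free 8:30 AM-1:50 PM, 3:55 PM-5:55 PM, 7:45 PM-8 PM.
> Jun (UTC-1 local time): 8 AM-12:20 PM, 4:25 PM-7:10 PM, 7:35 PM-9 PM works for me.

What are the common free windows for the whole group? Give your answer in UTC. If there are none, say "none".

Kavya in UTC: 09:00-13:35, 16:45-20:45 (add 2h to convert from UTC-2).
Alice in UTC: 09:00-13:45, 16:50-20:25 (add 4h to convert from UTC-4).
Hiro in UTC: 10:30-14:45, 17:55-21:45 (add 1h to convert from UTC-1).
Uma in UTC: 10:15-12:40, 13:30-16:35, 17:30-22:00 (add 5h to convert from UTC-5).
Kira in UTC: 09:00-13:40, 15:00-15:10, 15:15-22:00 (add 1h to convert from UTC-1).
Beatriz in UTC: 10:30-15:50, 17:55-19:55, 21:45-22:00 (add 2h to convert from UTC-2).
Jun in UTC: 09:00-13:20, 17:25-20:10, 20:35-22:00 (add 1h to convert from UTC-1).
Kavya ∩ Alice: 09:00-13:35, 16:50-20:25.
Kavya ∩ Alice ∩ Hiro: 10:30-13:35, 17:55-20:25.
Kavya ∩ Alice ∩ Hiro ∩ Uma: 10:30-12:40, 13:30-13:35, 17:55-20:25.
Kavya ∩ Alice ∩ Hiro ∩ Uma ∩ Kira: 10:30-12:40, 13:30-13:35, 17:55-20:25.
Kavya ∩ Alice ∩ Hiro ∩ Uma ∩ Kira ∩ Beatriz: 10:30-12:40, 13:30-13:35, 17:55-19:55.
Kavya ∩ Alice ∩ Hiro ∩ Uma ∩ Kira ∩ Beatriz ∩ Jun: 10:30-12:40, 17:55-19:55.

10:30-12:40, 17:55-19:55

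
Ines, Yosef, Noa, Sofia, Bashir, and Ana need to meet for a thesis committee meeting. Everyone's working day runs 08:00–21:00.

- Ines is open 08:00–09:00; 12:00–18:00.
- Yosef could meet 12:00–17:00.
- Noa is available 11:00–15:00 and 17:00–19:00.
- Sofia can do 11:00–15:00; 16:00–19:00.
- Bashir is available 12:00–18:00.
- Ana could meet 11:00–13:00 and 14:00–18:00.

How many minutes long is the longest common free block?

Ines ∩ Yosef: 12:00-17:00.
Ines ∩ Yosef ∩ Noa: 12:00-15:00.
Ines ∩ Yosef ∩ Noa ∩ Sofia: 12:00-15:00.
Ines ∩ Yosef ∩ Noa ∩ Sofia ∩ Bashir: 12:00-15:00.
Ines ∩ Yosef ∩ Noa ∩ Sofia ∩ Bashir ∩ Ana: 12:00-13:00, 14:00-15:00.
The longest is 12:00-13:00 at 60 minutes.

60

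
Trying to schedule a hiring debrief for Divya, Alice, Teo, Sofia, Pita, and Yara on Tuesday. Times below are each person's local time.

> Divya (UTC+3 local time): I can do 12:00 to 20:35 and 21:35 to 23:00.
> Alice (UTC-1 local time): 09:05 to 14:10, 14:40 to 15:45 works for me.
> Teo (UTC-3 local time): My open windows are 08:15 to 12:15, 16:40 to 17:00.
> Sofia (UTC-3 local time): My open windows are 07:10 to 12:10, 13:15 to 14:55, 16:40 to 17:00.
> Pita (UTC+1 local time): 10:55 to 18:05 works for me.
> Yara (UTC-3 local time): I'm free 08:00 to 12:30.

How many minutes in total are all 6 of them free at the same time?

Divya in UTC: 09:00-17:35, 18:35-20:00 (subtract 3h to convert from UTC+3).
Alice in UTC: 10:05-15:10, 15:40-16:45 (add 1h to convert from UTC-1).
Teo in UTC: 11:15-15:15, 19:40-20:00 (add 3h to convert from UTC-3).
Sofia in UTC: 10:10-15:10, 16:15-17:55, 19:40-20:00 (add 3h to convert from UTC-3).
Pita in UTC: 09:55-17:05 (subtract 1h to convert from UTC+1).
Yara in UTC: 11:00-15:30 (add 3h to convert from UTC-3).
Divya ∩ Alice: 10:05-15:10, 15:40-16:45.
Divya ∩ Alice ∩ Teo: 11:15-15:10.
Divya ∩ Alice ∩ Teo ∩ Sofia: 11:15-15:10.
Divya ∩ Alice ∩ Teo ∩ Sofia ∩ Pita: 11:15-15:10.
Divya ∩ Alice ∩ Teo ∩ Sofia ∩ Pita ∩ Yara: 11:15-15:10.
That's a single block of 235 minutes.

235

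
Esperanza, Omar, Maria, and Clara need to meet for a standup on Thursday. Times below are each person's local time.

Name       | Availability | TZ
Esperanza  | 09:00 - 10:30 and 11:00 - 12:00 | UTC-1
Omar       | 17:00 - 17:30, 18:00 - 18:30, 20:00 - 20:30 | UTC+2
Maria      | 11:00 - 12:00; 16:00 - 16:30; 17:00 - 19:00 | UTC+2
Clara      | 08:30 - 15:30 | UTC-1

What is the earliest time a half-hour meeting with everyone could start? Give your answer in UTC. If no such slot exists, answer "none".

none

Esperanza in UTC: 10:00-11:30, 12:00-13:00 (add 1h to convert from UTC-1).
Omar in UTC: 15:00-15:30, 16:00-16:30, 18:00-18:30 (subtract 2h to convert from UTC+2).
Maria in UTC: 09:00-10:00, 14:00-14:30, 15:00-17:00 (subtract 2h to convert from UTC+2).
Clara in UTC: 09:30-16:30 (add 1h to convert from UTC-1).
Esperanza ∩ Omar: ∅.
Esperanza ∩ Omar ∩ Maria: ∅.
Esperanza ∩ Omar ∩ Maria ∩ Clara: ∅.
There is no time when everyone is free.
No common window is at least 30 minutes long.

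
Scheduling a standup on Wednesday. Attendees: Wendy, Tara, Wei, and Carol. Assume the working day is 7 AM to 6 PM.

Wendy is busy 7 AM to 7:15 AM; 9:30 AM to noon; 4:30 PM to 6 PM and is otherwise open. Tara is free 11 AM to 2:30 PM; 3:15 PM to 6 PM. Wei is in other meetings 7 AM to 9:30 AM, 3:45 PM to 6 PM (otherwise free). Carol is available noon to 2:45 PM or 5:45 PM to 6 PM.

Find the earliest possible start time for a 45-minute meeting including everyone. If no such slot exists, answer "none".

12:00

Wendy free: 07:15-09:30, 12:00-16:30 (invert busy blocks within the working day).
Tara free: 11:00-14:30, 15:15-18:00.
Wei free: 09:30-15:45 (invert busy blocks within the working day).
Carol free: 12:00-14:45, 17:45-18:00.
Wendy ∩ Tara: 12:00-14:30, 15:15-16:30.
Wendy ∩ Tara ∩ Wei: 12:00-14:30, 15:15-15:45.
Wendy ∩ Tara ∩ Wei ∩ Carol: 12:00-14:30.
The first common window of at least 45 minutes is 12:00-14:30, so the earliest start is 12:00.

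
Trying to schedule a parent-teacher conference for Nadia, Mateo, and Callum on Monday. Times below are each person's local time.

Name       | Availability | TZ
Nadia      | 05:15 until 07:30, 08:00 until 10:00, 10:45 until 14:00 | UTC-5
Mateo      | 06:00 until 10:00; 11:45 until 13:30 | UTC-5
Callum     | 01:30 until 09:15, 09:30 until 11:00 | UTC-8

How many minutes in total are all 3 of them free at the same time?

Nadia in UTC: 10:15-12:30, 13:00-15:00, 15:45-19:00 (add 5h to convert from UTC-5).
Mateo in UTC: 11:00-15:00, 16:45-18:30 (add 5h to convert from UTC-5).
Callum in UTC: 09:30-17:15, 17:30-19:00 (add 8h to convert from UTC-8).
Nadia ∩ Mateo: 11:00-12:30, 13:00-15:00, 16:45-18:30.
Nadia ∩ Mateo ∩ Callum: 11:00-12:30, 13:00-15:00, 16:45-17:15, 17:30-18:30.
Summing the common windows: 90 + 120 + 30 + 60 = 300 minutes.

300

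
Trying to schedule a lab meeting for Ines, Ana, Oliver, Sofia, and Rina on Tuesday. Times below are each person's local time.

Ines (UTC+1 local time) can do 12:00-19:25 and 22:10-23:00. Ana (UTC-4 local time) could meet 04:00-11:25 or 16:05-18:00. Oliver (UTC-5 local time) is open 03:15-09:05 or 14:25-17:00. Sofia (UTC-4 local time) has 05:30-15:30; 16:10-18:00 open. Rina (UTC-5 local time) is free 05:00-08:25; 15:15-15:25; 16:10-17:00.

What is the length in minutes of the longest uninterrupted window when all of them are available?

Ines in UTC: 11:00-18:25, 21:10-22:00 (subtract 1h to convert from UTC+1).
Ana in UTC: 08:00-15:25, 20:05-22:00 (add 4h to convert from UTC-4).
Oliver in UTC: 08:15-14:05, 19:25-22:00 (add 5h to convert from UTC-5).
Sofia in UTC: 09:30-19:30, 20:10-22:00 (add 4h to convert from UTC-4).
Rina in UTC: 10:00-13:25, 20:15-20:25, 21:10-22:00 (add 5h to convert from UTC-5).
Ines ∩ Ana: 11:00-15:25, 21:10-22:00.
Ines ∩ Ana ∩ Oliver: 11:00-14:05, 21:10-22:00.
Ines ∩ Ana ∩ Oliver ∩ Sofia: 11:00-14:05, 21:10-22:00.
Ines ∩ Ana ∩ Oliver ∩ Sofia ∩ Rina: 11:00-13:25, 21:10-22:00.
So the common availability across everyone is 11:00-13:25, 21:10-22:00.
The longest is 11:00-13:25 at 145 minutes.

145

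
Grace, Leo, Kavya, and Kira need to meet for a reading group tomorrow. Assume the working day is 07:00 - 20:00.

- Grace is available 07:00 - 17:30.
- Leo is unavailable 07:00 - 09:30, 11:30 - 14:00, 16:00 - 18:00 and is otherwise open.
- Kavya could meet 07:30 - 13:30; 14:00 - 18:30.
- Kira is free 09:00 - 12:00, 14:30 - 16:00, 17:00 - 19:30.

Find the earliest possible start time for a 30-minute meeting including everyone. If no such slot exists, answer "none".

09:30

Grace free: 07:00-17:30.
Leo free: 09:30-11:30, 14:00-16:00, 18:00-20:00 (invert busy blocks within the working day).
Kavya free: 07:30-13:30, 14:00-18:30.
Kira free: 09:00-12:00, 14:30-16:00, 17:00-19:30.
Grace ∩ Leo: 09:30-11:30, 14:00-16:00.
Grace ∩ Leo ∩ Kavya: 09:30-11:30, 14:00-16:00.
Grace ∩ Leo ∩ Kavya ∩ Kira: 09:30-11:30, 14:30-16:00.
The first common window of at least 30 minutes is 09:30-11:30, so the earliest start is 09:30.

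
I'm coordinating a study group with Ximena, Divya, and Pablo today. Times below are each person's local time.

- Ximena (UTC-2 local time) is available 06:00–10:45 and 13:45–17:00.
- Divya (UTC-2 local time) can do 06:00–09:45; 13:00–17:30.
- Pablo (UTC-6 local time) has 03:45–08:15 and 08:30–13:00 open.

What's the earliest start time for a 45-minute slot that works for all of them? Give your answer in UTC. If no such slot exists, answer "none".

Ximena in UTC: 08:00-12:45, 15:45-19:00 (add 2h to convert from UTC-2).
Divya in UTC: 08:00-11:45, 15:00-19:30 (add 2h to convert from UTC-2).
Pablo in UTC: 09:45-14:15, 14:30-19:00 (add 6h to convert from UTC-6).
Ximena ∩ Divya: 08:00-11:45, 15:45-19:00.
Ximena ∩ Divya ∩ Pablo: 09:45-11:45, 15:45-19:00.
The first common window of at least 45 minutes is 09:45-11:45, so the earliest start is 09:45.

09:45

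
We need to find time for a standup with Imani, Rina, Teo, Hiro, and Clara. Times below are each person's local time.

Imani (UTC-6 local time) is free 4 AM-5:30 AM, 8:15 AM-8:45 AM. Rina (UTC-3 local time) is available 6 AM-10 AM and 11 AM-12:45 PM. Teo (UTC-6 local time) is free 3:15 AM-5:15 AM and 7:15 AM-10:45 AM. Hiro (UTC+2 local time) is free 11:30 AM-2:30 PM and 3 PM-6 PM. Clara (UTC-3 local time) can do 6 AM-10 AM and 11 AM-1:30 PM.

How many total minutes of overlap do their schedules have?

Imani in UTC: 10:00-11:30, 14:15-14:45 (add 6h to convert from UTC-6).
Rina in UTC: 09:00-13:00, 14:00-15:45 (add 3h to convert from UTC-3).
Teo in UTC: 09:15-11:15, 13:15-16:45 (add 6h to convert from UTC-6).
Hiro in UTC: 09:30-12:30, 13:00-16:00 (subtract 2h to convert from UTC+2).
Clara in UTC: 09:00-13:00, 14:00-16:30 (add 3h to convert from UTC-3).
Imani ∩ Rina: 10:00-11:30, 14:15-14:45.
Imani ∩ Rina ∩ Teo: 10:00-11:15, 14:15-14:45.
Imani ∩ Rina ∩ Teo ∩ Hiro: 10:00-11:15, 14:15-14:45.
Imani ∩ Rina ∩ Teo ∩ Hiro ∩ Clara: 10:00-11:15, 14:15-14:45.
Summing the common windows: 75 + 30 = 105 minutes.

105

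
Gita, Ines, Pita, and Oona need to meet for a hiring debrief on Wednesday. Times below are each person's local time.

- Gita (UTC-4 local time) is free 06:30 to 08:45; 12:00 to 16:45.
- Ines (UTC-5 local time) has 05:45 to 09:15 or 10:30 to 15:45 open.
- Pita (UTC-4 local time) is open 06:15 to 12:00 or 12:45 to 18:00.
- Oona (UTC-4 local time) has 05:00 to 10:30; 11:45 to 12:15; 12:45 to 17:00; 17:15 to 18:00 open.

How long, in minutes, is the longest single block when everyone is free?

Gita in UTC: 10:30-12:45, 16:00-20:45 (add 4h to convert from UTC-4).
Ines in UTC: 10:45-14:15, 15:30-20:45 (add 5h to convert from UTC-5).
Pita in UTC: 10:15-16:00, 16:45-22:00 (add 4h to convert from UTC-4).
Oona in UTC: 09:00-14:30, 15:45-16:15, 16:45-21:00, 21:15-22:00 (add 4h to convert from UTC-4).
Gita ∩ Ines: 10:45-12:45, 16:00-20:45.
Gita ∩ Ines ∩ Pita: 10:45-12:45, 16:45-20:45.
Gita ∩ Ines ∩ Pita ∩ Oona: 10:45-12:45, 16:45-20:45.
The longest is 16:45-20:45 at 240 minutes.

240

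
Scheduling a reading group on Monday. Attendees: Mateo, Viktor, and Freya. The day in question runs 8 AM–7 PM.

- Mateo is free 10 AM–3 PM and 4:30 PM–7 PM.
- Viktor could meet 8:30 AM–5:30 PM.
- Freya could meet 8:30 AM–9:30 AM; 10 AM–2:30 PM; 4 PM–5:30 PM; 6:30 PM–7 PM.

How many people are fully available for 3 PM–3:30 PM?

Viktor can make the full 15:00-15:30 slot — that's 1.

1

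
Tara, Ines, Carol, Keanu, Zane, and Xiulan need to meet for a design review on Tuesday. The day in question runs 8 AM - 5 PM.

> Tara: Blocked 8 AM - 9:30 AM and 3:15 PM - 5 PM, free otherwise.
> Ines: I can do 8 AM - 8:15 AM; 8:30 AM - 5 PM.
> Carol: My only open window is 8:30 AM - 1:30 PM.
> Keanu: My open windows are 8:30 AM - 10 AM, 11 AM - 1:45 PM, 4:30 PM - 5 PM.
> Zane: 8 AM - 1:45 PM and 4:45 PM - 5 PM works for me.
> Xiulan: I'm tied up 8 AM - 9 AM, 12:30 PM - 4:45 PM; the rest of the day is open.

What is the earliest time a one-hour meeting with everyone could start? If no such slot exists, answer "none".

11:00

Tara free: 09:30-15:15 (invert busy blocks within the working day).
Ines free: 08:00-08:15, 08:30-17:00.
Carol free: 08:30-13:30.
Keanu free: 08:30-10:00, 11:00-13:45, 16:30-17:00.
Zane free: 08:00-13:45, 16:45-17:00.
Xiulan free: 09:00-12:30, 16:45-17:00 (invert busy blocks within the working day).
Tara ∩ Ines: 09:30-15:15.
Tara ∩ Ines ∩ Carol: 09:30-13:30.
Tara ∩ Ines ∩ Carol ∩ Keanu: 09:30-10:00, 11:00-13:30.
Tara ∩ Ines ∩ Carol ∩ Keanu ∩ Zane: 09:30-10:00, 11:00-13:30.
Tara ∩ Ines ∩ Carol ∩ Keanu ∩ Zane ∩ Xiulan: 09:30-10:00, 11:00-12:30.
The first common window of at least 60 minutes is 11:00-12:30, so the earliest start is 11:00.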